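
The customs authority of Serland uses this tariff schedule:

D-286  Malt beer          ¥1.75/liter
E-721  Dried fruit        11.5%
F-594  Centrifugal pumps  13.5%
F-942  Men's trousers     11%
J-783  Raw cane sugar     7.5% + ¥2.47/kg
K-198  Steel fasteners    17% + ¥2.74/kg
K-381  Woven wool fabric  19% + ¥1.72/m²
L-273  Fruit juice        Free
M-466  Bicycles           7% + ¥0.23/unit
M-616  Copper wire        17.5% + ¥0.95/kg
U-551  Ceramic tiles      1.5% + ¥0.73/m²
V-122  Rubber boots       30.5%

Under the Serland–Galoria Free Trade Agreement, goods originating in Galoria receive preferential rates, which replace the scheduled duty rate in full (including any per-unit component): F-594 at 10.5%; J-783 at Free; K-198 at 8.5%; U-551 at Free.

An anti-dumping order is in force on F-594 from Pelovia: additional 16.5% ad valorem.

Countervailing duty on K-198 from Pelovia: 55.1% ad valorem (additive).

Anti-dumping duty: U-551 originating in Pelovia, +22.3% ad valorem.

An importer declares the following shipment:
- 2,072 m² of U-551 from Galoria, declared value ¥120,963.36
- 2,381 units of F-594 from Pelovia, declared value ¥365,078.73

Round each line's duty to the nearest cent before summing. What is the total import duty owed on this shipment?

¥109,523.62

Line 1 (U-551, Galoria, 2,072 m², ¥120,963.36):
Base rate for U-551 is 1.5% + ¥0.73/m².
Origin Galoria qualifies under the Serland–Galoria agreement and U-551 is covered: preferential rate Free applies instead.
The additional-duty order on U-551 targets Pelovia, not Galoria; it does not apply.
Duty = ¥120,963.36 × 0% = ¥0.00.
Line 2 (F-594, Pelovia, 2,381 units, ¥365,078.73):
Base rate for F-594 is 13.5%.
F-594 has an FTA preferential rate, but origin Pelovia is not Galoria; base rate stands.
Additional duty on F-594 from Pelovia: +16.5%. Applied ad valorem rate: 13.5% + 16.5% = 30%.
Duty = ¥365,078.73 × 30% = ¥109,523.62.
Total = ¥0.00 + ¥109,523.62 = ¥109,523.62.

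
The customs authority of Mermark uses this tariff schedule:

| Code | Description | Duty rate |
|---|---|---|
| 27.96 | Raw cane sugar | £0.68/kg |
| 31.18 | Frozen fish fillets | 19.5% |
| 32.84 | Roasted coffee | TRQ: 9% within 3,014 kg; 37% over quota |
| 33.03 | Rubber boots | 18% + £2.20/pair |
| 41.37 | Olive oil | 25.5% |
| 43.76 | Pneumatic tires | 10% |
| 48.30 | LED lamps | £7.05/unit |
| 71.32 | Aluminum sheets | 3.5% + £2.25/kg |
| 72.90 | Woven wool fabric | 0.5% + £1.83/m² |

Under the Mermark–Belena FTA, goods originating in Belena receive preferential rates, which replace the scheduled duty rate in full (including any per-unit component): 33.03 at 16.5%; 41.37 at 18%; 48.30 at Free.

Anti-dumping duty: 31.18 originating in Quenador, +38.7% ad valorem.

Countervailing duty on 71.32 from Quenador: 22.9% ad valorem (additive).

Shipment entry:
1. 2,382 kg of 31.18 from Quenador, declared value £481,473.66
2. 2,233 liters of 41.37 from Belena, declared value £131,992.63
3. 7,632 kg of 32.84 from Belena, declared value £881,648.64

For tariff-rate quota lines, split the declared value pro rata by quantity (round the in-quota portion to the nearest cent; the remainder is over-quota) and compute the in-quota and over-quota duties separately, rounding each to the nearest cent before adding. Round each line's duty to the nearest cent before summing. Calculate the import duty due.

£532,696.70

Line 1 (31.18, Quenador, 2,382 kg, £481,473.66):
Base rate for 31.18 is 19.5%.
Additional duty on 31.18 from Quenador: +38.7%. Applied ad valorem rate: 19.5% + 38.7% = 58.2%.
Duty = £481,473.66 × 58.2% = £280,217.67.
Line 2 (41.37, Belena, 2,233 liters, £131,992.63):
Base rate for 41.37 is 25.5%.
Origin Belena qualifies under the Mermark–Belena agreement and 41.37 is covered: preferential rate 18% applies instead.
Duty = £131,992.63 × 18% = £23,758.67.
Line 3 (32.84, Belena, 7,632 kg, £881,648.64):
Code 32.84 is under a tariff-rate quota (threshold 3,014 kg). In-quota: 3,014 kg at 9%; over-quota: 4,618 kg at 37%.
Pro-rata value split: in-quota = £881,648.64 × 3,014/7,632 = £348,177.28; over-quota = £881,648.64 − £348,177.28 = £533,471.36.
In-quota duty = £348,177.28 × 9% = £31,335.96. Over-quota duty = £533,471.36 × 37% = £197,384.40.
Line duty = £31,335.96 + £197,384.40 = £228,720.36.
Total = £280,217.67 + £23,758.67 + £228,720.36 = £532,696.70.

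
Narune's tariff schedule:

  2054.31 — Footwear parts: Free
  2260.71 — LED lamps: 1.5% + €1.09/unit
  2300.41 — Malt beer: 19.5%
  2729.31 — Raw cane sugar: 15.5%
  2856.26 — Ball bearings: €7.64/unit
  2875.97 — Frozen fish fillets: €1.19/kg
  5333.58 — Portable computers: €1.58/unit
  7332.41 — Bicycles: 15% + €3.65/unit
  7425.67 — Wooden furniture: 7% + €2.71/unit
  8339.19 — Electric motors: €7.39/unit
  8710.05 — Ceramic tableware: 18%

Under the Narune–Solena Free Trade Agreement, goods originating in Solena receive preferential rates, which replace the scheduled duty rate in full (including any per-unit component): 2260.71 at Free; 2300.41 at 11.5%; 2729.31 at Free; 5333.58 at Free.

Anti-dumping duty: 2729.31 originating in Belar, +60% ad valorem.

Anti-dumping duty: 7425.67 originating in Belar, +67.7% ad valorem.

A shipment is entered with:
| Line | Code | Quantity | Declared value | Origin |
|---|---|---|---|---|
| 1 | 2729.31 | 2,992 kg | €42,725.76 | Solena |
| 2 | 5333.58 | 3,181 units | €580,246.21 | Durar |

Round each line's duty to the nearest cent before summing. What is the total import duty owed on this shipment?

€5,025.98

Line 1 (2729.31, Solena, 2,992 kg, €42,725.76):
Base rate for 2729.31 is 15.5%.
Origin Solena qualifies under the Narune–Solena agreement and 2729.31 is covered: preferential rate Free applies instead.
The additional-duty order on 2729.31 targets Belar, not Solena; it does not apply.
Duty = €42,725.76 × 0% = €0.00.
Line 2 (5333.58, Durar, 3,181 units, €580,246.21):
Base rate for 5333.58 is €1.58/unit.
5333.58 has an FTA preferential rate, but origin Durar is not Solena; base rate stands.
Duty = 3,181 × €1.58 = €5,025.98.
Total = €0.00 + €5,025.98 = €5,025.98.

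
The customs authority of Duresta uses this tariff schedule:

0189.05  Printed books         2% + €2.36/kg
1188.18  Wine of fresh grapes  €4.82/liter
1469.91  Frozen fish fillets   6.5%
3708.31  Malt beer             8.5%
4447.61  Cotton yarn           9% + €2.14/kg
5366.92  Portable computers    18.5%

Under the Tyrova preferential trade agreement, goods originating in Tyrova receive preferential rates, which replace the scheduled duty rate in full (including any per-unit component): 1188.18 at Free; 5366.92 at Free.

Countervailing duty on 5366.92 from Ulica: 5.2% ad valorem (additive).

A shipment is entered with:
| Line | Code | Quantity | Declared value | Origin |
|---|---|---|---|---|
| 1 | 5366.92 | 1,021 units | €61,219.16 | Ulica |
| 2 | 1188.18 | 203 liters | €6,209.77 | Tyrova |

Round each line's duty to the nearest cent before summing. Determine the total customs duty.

Line 1 (5366.92, Ulica, 1,021 units, €61,219.16):
Base rate for 5366.92 is 18.5%.
5366.92 has an FTA preferential rate, but origin Ulica is not Tyrova; base rate stands.
Additional duty on 5366.92 from Ulica: +5.2%. Applied ad valorem rate: 18.5% + 5.2% = 23.7%.
Duty = €61,219.16 × 23.7% = €14,508.94.
Line 2 (1188.18, Tyrova, 203 liters, €6,209.77):
Base rate for 1188.18 is €4.82/liter.
Origin Tyrova qualifies under the Duresta–Tyrova agreement and 1188.18 is covered: preferential rate Free applies instead.
Duty = €6,209.77 × 0% = €0.00.
Total = €14,508.94 + €0.00 = €14,508.94.

€14,508.94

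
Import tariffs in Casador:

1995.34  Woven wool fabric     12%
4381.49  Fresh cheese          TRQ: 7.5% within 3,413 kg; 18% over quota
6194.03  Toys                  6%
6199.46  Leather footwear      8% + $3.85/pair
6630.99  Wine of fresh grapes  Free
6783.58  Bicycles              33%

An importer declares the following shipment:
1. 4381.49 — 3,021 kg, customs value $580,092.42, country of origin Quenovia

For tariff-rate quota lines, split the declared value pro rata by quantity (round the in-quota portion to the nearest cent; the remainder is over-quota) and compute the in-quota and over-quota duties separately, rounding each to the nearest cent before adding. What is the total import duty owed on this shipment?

$43,506.93

Line 1 (4381.49, Quenovia, 3,021 kg, $580,092.42):
Code 4381.49 is under a tariff-rate quota (threshold 3,413 kg). Quantity 3,021 kg is within the quota, so the in-quota rate 7.5% applies to the full value.
Duty = $580,092.42 × 7.5% = $43,506.93.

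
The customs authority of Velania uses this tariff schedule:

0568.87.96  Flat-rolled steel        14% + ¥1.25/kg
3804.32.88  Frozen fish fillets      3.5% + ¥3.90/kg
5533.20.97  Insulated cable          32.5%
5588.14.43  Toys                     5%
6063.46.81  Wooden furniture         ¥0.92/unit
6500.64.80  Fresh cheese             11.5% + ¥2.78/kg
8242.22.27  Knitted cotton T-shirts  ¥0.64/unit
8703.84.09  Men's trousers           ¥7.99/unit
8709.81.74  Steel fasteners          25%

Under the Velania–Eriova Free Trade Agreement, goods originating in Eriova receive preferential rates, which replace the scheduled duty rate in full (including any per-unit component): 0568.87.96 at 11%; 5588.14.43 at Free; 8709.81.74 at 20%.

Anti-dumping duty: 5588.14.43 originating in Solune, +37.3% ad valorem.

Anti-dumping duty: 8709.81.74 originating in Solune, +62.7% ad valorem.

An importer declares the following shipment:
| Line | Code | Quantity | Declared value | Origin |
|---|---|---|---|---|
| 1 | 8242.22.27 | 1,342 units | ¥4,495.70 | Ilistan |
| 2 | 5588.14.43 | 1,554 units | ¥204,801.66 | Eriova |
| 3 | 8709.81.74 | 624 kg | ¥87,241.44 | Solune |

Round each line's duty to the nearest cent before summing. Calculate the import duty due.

Line 1 (8242.22.27, Ilistan, 1,342 units, ¥4,495.70):
Base rate for 8242.22.27 is ¥0.64/unit.
Duty = 1,342 × ¥0.64 = ¥858.88.
Line 2 (5588.14.43, Eriova, 1,554 units, ¥204,801.66):
Base rate for 5588.14.43 is 5%.
Origin Eriova qualifies under the Velania–Eriova agreement and 5588.14.43 is covered: preferential rate Free applies instead.
The additional-duty order on 5588.14.43 targets Solune, not Eriova; it does not apply.
Duty = ¥204,801.66 × 0% = ¥0.00.
Line 3 (8709.81.74, Solune, 624 kg, ¥87,241.44):
Base rate for 8709.81.74 is 25%.
8709.81.74 has an FTA preferential rate, but origin Solune is not Eriova; base rate stands.
Additional duty on 8709.81.74 from Solune: +62.7%. Applied ad valorem rate: 25% + 62.7% = 87.7%.
Duty = ¥87,241.44 × 87.7% = ¥76,510.74.
Total = ¥858.88 + ¥0.00 + ¥76,510.74 = ¥77,369.62.

¥77,369.62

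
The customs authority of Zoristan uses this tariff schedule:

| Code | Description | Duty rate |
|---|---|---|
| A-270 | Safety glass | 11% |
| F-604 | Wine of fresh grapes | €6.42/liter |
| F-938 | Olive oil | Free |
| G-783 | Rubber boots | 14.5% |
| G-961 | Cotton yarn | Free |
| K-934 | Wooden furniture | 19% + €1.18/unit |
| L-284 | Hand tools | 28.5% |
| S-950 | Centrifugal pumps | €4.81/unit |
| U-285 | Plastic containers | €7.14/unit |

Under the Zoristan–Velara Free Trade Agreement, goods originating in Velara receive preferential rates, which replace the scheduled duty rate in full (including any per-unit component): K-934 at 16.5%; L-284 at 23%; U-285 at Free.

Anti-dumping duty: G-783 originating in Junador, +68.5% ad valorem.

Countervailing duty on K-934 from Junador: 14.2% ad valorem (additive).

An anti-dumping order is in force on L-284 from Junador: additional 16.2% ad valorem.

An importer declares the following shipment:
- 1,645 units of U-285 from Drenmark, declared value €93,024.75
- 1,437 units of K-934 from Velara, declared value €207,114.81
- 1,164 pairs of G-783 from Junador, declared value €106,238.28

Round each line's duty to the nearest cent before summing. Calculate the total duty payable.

Line 1 (U-285, Drenmark, 1,645 units, €93,024.75):
Base rate for U-285 is €7.14/unit.
U-285 has an FTA preferential rate, but origin Drenmark is not Velara; base rate stands.
Duty = 1,645 × €7.14 = €11,745.30.
Line 2 (K-934, Velara, 1,437 units, €207,114.81):
Base rate for K-934 is 19% + €1.18/unit.
Origin Velara qualifies under the Zoristan–Velara agreement and K-934 is covered: preferential rate 16.5% applies instead.
The additional-duty order on K-934 targets Junador, not Velara; it does not apply.
Duty = €207,114.81 × 16.5% = €34,173.94.
Line 3 (G-783, Junador, 1,164 pairs, €106,238.28):
Base rate for G-783 is 14.5%.
Additional duty on G-783 from Junador: +68.5%. Applied ad valorem rate: 14.5% + 68.5% = 83%.
Duty = €106,238.28 × 83% = €88,177.77.
Total = €11,745.30 + €34,173.94 + €88,177.77 = €134,097.01.

€134,097.01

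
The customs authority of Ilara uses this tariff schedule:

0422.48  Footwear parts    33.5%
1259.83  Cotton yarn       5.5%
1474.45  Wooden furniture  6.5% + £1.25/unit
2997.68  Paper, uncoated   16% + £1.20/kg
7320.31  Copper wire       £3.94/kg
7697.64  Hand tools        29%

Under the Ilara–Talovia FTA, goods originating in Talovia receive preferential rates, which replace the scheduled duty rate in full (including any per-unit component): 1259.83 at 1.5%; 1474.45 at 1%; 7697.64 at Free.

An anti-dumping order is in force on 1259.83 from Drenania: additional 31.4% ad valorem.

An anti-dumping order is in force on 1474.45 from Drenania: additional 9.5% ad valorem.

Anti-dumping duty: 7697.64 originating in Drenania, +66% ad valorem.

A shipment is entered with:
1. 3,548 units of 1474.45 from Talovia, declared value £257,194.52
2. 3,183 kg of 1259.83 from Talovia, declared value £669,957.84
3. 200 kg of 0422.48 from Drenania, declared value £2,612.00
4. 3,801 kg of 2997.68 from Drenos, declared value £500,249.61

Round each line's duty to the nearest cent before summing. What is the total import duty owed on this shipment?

Line 1 (1474.45, Talovia, 3,548 units, £257,194.52):
Base rate for 1474.45 is 6.5% + £1.25/unit.
Origin Talovia qualifies under the Ilara–Talovia agreement and 1474.45 is covered: preferential rate 1% applies instead.
The additional-duty order on 1474.45 targets Drenania, not Talovia; it does not apply.
Duty = £257,194.52 × 1% = £2,571.95.
Line 2 (1259.83, Talovia, 3,183 kg, £669,957.84):
Base rate for 1259.83 is 5.5%.
Origin Talovia qualifies under the Ilara–Talovia agreement and 1259.83 is covered: preferential rate 1.5% applies instead.
The additional-duty order on 1259.83 targets Drenania, not Talovia; it does not apply.
Duty = £669,957.84 × 1.5% = £10,049.37.
Line 3 (0422.48, Drenania, 200 kg, £2,612.00):
Base rate for 0422.48 is 33.5%.
Duty = £2,612.00 × 33.5% = £875.02.
Line 4 (2997.68, Drenos, 3,801 kg, £500,249.61):
Base rate for 2997.68 is 16% + £1.20/kg.
Duty = £500,249.61 × 16% + 3,801 × £1.20 = £84,601.14.
Total = £2,571.95 + £10,049.37 + £875.02 + £84,601.14 = £98,097.48.

£98,097.48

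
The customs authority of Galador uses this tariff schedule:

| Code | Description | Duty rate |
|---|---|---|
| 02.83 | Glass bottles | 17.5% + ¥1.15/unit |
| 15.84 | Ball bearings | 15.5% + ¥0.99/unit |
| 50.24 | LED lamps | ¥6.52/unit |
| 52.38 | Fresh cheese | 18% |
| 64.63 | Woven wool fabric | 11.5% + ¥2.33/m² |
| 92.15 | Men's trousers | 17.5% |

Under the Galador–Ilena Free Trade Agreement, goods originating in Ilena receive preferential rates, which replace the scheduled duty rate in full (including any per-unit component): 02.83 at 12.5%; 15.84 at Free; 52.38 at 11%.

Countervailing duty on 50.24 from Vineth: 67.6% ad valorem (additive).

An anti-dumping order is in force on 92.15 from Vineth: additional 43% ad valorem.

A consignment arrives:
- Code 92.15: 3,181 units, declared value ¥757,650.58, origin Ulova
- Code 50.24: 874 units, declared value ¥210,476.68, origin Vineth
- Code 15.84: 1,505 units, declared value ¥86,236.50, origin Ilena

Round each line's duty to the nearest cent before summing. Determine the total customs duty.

Line 1 (92.15, Ulova, 3,181 units, ¥757,650.58):
Base rate for 92.15 is 17.5%.
The additional-duty order on 92.15 targets Vineth, not Ulova; it does not apply.
Duty = ¥757,650.58 × 17.5% = ¥132,588.85.
Line 2 (50.24, Vineth, 874 units, ¥210,476.68):
Base rate for 50.24 is ¥6.52/unit.
Additional duty on 50.24 from Vineth: +67.6% ad valorem. Applied ad valorem rate = 67.6%.
Duty = ¥210,476.68 × 67.6% + 874 × ¥6.52 = ¥147,980.72.
Line 3 (15.84, Ilena, 1,505 units, ¥86,236.50):
Base rate for 15.84 is 15.5% + ¥0.99/unit.
Origin Ilena qualifies under the Galador–Ilena agreement and 15.84 is covered: preferential rate Free applies instead.
Duty = ¥86,236.50 × 0% = ¥0.00.
Total = ¥132,588.85 + ¥147,980.72 + ¥0.00 = ¥280,569.57.

¥280,569.57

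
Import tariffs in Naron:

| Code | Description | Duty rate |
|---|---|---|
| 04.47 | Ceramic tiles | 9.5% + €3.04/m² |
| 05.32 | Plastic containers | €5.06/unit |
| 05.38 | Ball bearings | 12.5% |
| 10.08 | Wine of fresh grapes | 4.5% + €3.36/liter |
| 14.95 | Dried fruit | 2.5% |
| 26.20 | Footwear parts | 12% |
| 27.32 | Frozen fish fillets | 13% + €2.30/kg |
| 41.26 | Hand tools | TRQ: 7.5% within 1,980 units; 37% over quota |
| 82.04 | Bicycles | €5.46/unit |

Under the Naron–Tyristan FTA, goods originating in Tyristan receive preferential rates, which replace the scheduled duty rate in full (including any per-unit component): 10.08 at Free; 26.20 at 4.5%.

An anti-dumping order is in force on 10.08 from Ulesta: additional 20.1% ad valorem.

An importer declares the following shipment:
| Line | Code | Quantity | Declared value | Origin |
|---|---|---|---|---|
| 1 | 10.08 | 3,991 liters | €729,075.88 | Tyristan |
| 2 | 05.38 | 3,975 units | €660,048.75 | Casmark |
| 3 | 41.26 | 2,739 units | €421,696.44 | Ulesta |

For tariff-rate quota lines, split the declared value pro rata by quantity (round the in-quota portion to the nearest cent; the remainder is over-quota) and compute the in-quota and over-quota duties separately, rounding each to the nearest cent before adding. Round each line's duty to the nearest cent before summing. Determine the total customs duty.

€148,605.74

Line 1 (10.08, Tyristan, 3,991 liters, €729,075.88):
Base rate for 10.08 is 4.5% + €3.36/liter.
Origin Tyristan qualifies under the Naron–Tyristan agreement and 10.08 is covered: preferential rate Free applies instead.
The additional-duty order on 10.08 targets Ulesta, not Tyristan; it does not apply.
Duty = €729,075.88 × 0% = €0.00.
Line 2 (05.38, Casmark, 3,975 units, €660,048.75):
Base rate for 05.38 is 12.5%.
Duty = €660,048.75 × 12.5% = €82,506.09.
Line 3 (41.26, Ulesta, 2,739 units, €421,696.44):
Code 41.26 is under a tariff-rate quota (threshold 1,980 units). In-quota: 1,980 units at 7.5%; over-quota: 759 units at 37%.
Pro-rata value split: in-quota = €421,696.44 × 1,980/2,739 = €304,840.80; over-quota = €421,696.44 − €304,840.80 = €116,855.64.
In-quota duty = €304,840.80 × 7.5% = €22,863.06. Over-quota duty = €116,855.64 × 37% = €43,236.59.
Line duty = €22,863.06 + €43,236.59 = €66,099.65.
Total = €0.00 + €82,506.09 + €66,099.65 = €148,605.74.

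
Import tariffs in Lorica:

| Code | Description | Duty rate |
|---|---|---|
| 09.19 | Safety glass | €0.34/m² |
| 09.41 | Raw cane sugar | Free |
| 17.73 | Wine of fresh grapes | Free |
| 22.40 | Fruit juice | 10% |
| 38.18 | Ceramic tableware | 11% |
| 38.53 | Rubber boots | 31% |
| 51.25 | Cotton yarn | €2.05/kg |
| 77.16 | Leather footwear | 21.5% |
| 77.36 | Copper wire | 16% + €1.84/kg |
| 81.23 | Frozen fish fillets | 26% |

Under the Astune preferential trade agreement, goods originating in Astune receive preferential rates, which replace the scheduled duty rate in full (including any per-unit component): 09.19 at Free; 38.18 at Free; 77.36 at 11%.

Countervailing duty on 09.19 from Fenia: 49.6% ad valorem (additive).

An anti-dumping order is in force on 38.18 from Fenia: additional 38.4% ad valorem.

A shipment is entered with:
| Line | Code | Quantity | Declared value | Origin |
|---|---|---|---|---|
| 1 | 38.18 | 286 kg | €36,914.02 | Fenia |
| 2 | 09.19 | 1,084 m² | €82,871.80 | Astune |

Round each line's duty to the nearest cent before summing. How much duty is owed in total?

€18,235.53

Line 1 (38.18, Fenia, 286 kg, €36,914.02):
Base rate for 38.18 is 11%.
38.18 has an FTA preferential rate, but origin Fenia is not Astune; base rate stands.
Additional duty on 38.18 from Fenia: +38.4%. Applied ad valorem rate: 11% + 38.4% = 49.4%.
Duty = €36,914.02 × 49.4% = €18,235.53.
Line 2 (09.19, Astune, 1,084 m², €82,871.80):
Base rate for 09.19 is €0.34/m².
Origin Astune qualifies under the Lorica–Astune agreement and 09.19 is covered: preferential rate Free applies instead.
The additional-duty order on 09.19 targets Fenia, not Astune; it does not apply.
Duty = €82,871.80 × 0% = €0.00.
Total = €18,235.53 + €0.00 = €18,235.53.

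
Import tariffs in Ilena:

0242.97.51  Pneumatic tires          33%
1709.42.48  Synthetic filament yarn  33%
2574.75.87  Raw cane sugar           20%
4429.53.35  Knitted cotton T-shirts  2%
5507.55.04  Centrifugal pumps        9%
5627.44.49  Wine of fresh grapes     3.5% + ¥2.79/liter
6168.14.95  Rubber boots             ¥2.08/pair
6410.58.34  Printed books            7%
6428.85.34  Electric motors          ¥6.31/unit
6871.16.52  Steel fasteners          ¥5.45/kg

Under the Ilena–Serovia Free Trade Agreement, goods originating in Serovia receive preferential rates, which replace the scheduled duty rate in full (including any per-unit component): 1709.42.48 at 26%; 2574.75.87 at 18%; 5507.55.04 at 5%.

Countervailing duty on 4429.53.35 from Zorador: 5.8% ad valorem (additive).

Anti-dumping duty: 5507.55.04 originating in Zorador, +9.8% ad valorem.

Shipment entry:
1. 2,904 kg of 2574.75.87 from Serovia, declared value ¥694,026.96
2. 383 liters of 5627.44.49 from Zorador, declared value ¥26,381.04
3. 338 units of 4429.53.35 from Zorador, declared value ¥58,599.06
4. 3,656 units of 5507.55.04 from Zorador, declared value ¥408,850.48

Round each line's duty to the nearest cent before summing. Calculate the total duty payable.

¥208,351.38

Line 1 (2574.75.87, Serovia, 2,904 kg, ¥694,026.96):
Base rate for 2574.75.87 is 20%.
Origin Serovia qualifies under the Ilena–Serovia agreement and 2574.75.87 is covered: preferential rate 18% applies instead.
Duty = ¥694,026.96 × 18% = ¥124,924.85.
Line 2 (5627.44.49, Zorador, 383 liters, ¥26,381.04):
Base rate for 5627.44.49 is 3.5% + ¥2.79/liter.
Duty = ¥26,381.04 × 3.5% + 383 × ¥2.79 = ¥1,991.91.
Line 3 (4429.53.35, Zorador, 338 units, ¥58,599.06):
Base rate for 4429.53.35 is 2%.
Additional duty on 4429.53.35 from Zorador: +5.8%. Applied ad valorem rate: 2% + 5.8% = 7.8%.
Duty = ¥58,599.06 × 7.8% = ¥4,570.73.
Line 4 (5507.55.04, Zorador, 3,656 units, ¥408,850.48):
Base rate for 5507.55.04 is 9%.
5507.55.04 has an FTA preferential rate, but origin Zorador is not Serovia; base rate stands.
Additional duty on 5507.55.04 from Zorador: +9.8%. Applied ad valorem rate: 9% + 9.8% = 18.8%.
Duty = ¥408,850.48 × 18.8% = ¥76,863.89.
Total = ¥124,924.85 + ¥1,991.91 + ¥4,570.73 + ¥76,863.89 = ¥208,351.38.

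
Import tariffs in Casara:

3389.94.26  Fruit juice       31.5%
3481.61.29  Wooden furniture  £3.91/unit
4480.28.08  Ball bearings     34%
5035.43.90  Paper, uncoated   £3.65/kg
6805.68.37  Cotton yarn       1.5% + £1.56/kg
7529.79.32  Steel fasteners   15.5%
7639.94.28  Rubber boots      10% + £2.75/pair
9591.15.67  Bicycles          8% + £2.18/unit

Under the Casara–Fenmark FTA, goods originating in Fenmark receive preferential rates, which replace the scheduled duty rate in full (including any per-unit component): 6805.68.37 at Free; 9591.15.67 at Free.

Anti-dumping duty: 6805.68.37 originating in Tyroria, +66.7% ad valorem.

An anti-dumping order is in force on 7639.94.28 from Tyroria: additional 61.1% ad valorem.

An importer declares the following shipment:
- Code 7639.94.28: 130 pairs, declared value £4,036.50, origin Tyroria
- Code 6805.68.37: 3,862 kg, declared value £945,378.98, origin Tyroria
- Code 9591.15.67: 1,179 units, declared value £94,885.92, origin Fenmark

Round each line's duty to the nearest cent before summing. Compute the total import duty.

£654,000.63

Line 1 (7639.94.28, Tyroria, 130 pairs, £4,036.50):
Base rate for 7639.94.28 is 10% + £2.75/pair.
Additional duty on 7639.94.28 from Tyroria: +61.1%. Applied ad valorem rate: 10% + 61.1% = 71.1%.
Duty = £4,036.50 × 71.1% + 130 × £2.75 = £3,227.45.
Line 2 (6805.68.37, Tyroria, 3,862 kg, £945,378.98):
Base rate for 6805.68.37 is 1.5% + £1.56/kg.
6805.68.37 has an FTA preferential rate, but origin Tyroria is not Fenmark; base rate stands.
Additional duty on 6805.68.37 from Tyroria: +66.7%. Applied ad valorem rate: 1.5% + 66.7% = 68.2%.
Duty = £945,378.98 × 68.2% + 3,862 × £1.56 = £650,773.18.
Line 3 (9591.15.67, Fenmark, 1,179 units, £94,885.92):
Base rate for 9591.15.67 is 8% + £2.18/unit.
Origin Fenmark qualifies under the Casara–Fenmark agreement and 9591.15.67 is covered: preferential rate Free applies instead.
Duty = £94,885.92 × 0% = £0.00.
Total = £3,227.45 + £650,773.18 + £0.00 = £654,000.63.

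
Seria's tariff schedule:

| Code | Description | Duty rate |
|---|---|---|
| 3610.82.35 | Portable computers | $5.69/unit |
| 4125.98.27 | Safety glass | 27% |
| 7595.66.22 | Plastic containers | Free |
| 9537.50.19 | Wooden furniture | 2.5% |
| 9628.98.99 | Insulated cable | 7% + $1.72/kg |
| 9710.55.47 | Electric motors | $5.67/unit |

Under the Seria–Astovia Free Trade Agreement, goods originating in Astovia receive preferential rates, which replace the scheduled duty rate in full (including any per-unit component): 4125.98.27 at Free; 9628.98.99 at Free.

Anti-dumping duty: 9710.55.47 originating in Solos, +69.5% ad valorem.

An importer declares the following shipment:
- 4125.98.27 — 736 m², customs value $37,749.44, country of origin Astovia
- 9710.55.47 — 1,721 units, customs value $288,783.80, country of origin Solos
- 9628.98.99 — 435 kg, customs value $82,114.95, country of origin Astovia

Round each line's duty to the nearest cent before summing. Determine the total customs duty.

$210,462.81

Line 1 (4125.98.27, Astovia, 736 m², $37,749.44):
Base rate for 4125.98.27 is 27%.
Origin Astovia qualifies under the Seria–Astovia agreement and 4125.98.27 is covered: preferential rate Free applies instead.
Duty = $37,749.44 × 0% = $0.00.
Line 2 (9710.55.47, Solos, 1,721 units, $288,783.80):
Base rate for 9710.55.47 is $5.67/unit.
Additional duty on 9710.55.47 from Solos: +69.5% ad valorem. Applied ad valorem rate = 69.5%.
Duty = $288,783.80 × 69.5% + 1,721 × $5.67 = $210,462.81.
Line 3 (9628.98.99, Astovia, 435 kg, $82,114.95):
Base rate for 9628.98.99 is 7% + $1.72/kg.
Origin Astovia qualifies under the Seria–Astovia agreement and 9628.98.99 is covered: preferential rate Free applies instead.
Duty = $82,114.95 × 0% = $0.00.
Total = $0.00 + $210,462.81 + $0.00 = $210,462.81.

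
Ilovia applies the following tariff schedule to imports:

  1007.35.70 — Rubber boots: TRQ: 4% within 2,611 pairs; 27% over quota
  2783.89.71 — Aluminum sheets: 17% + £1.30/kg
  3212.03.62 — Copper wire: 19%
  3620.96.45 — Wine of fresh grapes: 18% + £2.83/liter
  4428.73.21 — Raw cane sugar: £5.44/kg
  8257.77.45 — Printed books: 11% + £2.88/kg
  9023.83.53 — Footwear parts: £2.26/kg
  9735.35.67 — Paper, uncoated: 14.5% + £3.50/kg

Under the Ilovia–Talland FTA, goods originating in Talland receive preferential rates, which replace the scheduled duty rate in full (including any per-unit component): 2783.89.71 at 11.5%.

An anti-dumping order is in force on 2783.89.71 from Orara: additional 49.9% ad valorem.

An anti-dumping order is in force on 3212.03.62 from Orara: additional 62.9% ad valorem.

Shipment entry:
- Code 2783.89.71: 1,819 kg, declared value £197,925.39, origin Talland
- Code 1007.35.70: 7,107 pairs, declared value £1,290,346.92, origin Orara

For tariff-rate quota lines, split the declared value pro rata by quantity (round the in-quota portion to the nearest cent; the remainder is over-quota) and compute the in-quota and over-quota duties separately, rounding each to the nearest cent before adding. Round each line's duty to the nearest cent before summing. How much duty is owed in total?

£262,122.87

Line 1 (2783.89.71, Talland, 1,819 kg, £197,925.39):
Base rate for 2783.89.71 is 17% + £1.30/kg.
Origin Talland qualifies under the Ilovia–Talland agreement and 2783.89.71 is covered: preferential rate 11.5% applies instead.
The additional-duty order on 2783.89.71 targets Orara, not Talland; it does not apply.
Duty = £197,925.39 × 11.5% = £22,761.42.
Line 2 (1007.35.70, Orara, 7,107 pairs, £1,290,346.92):
Code 1007.35.70 is under a tariff-rate quota (threshold 2,611 pairs). In-quota: 2,611 pairs at 4%; over-quota: 4,496 pairs at 27%.
Pro-rata value split: in-quota = £1,290,346.92 × 2,611/7,107 = £474,053.16; over-quota = £1,290,346.92 − £474,053.16 = £816,293.76.
In-quota duty = £474,053.16 × 4% = £18,962.13. Over-quota duty = £816,293.76 × 27% = £220,399.32.
Line duty = £18,962.13 + £220,399.32 = £239,361.45.
Total = £22,761.42 + £239,361.45 = £262,122.87.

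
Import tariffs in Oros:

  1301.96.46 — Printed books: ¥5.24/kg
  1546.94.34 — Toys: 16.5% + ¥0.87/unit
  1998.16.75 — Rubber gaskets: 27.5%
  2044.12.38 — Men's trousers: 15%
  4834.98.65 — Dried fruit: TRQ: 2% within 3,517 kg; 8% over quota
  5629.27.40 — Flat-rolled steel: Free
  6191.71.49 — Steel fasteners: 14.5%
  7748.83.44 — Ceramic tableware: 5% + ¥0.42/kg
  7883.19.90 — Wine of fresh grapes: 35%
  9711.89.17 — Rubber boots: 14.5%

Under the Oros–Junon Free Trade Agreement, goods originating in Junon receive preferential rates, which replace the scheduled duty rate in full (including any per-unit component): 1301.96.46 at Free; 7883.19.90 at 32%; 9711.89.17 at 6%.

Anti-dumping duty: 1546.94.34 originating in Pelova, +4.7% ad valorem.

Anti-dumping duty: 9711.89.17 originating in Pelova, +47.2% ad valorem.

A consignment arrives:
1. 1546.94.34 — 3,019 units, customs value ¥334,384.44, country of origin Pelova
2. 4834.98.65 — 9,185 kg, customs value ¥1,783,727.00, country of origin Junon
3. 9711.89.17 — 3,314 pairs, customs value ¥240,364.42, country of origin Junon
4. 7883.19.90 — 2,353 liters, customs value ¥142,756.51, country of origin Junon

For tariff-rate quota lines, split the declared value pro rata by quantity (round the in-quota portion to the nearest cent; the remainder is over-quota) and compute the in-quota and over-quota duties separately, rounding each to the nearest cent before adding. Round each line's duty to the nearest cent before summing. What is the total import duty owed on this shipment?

¥235,338.06

Line 1 (1546.94.34, Pelova, 3,019 units, ¥334,384.44):
Base rate for 1546.94.34 is 16.5% + ¥0.87/unit.
Additional duty on 1546.94.34 from Pelova: +4.7%. Applied ad valorem rate: 16.5% + 4.7% = 21.2%.
Duty = ¥334,384.44 × 21.2% + 3,019 × ¥0.87 = ¥73,516.03.
Line 2 (4834.98.65, Junon, 9,185 kg, ¥1,783,727.00):
Code 4834.98.65 is under a tariff-rate quota (threshold 3,517 kg). In-quota: 3,517 kg at 2%; over-quota: 5,668 kg at 8%.
Pro-rata value split: in-quota = ¥1,783,727.00 × 3,517/9,185 = ¥683,001.40; over-quota = ¥1,783,727.00 − ¥683,001.40 = ¥1,100,725.60.
In-quota duty = ¥683,001.40 × 2% = ¥13,660.03. Over-quota duty = ¥1,100,725.60 × 8% = ¥88,058.05.
Line duty = ¥13,660.03 + ¥88,058.05 = ¥101,718.08.
Line 3 (9711.89.17, Junon, 3,314 pairs, ¥240,364.42):
Base rate for 9711.89.17 is 14.5%.
Origin Junon qualifies under the Oros–Junon agreement and 9711.89.17 is covered: preferential rate 6% applies instead.
The additional-duty order on 9711.89.17 targets Pelova, not Junon; it does not apply.
Duty = ¥240,364.42 × 6% = ¥14,421.87.
Line 4 (7883.19.90, Junon, 2,353 liters, ¥142,756.51):
Base rate for 7883.19.90 is 35%.
Origin Junon qualifies under the Oros–Junon agreement and 7883.19.90 is covered: preferential rate 32% applies instead.
Duty = ¥142,756.51 × 32% = ¥45,682.08.
Total = ¥73,516.03 + ¥101,718.08 + ¥14,421.87 + ¥45,682.08 = ¥235,338.06.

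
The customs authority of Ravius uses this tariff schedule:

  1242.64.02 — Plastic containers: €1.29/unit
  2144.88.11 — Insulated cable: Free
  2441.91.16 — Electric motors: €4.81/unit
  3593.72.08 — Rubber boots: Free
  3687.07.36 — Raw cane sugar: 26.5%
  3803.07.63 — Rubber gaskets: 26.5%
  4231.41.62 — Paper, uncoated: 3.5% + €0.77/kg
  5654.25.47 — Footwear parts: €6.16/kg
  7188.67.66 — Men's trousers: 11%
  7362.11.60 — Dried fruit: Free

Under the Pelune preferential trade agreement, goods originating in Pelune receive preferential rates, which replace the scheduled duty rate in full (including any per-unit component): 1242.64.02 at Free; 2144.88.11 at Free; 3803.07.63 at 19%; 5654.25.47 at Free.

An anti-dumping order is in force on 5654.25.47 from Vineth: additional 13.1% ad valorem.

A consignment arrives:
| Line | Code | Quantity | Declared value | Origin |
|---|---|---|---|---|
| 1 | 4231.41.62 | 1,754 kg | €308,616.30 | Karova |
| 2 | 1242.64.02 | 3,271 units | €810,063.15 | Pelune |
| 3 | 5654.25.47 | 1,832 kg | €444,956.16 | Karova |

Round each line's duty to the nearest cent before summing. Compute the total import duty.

Line 1 (4231.41.62, Karova, 1,754 kg, €308,616.30):
Base rate for 4231.41.62 is 3.5% + €0.77/kg.
Duty = €308,616.30 × 3.5% + 1,754 × €0.77 = €12,152.15.
Line 2 (1242.64.02, Pelune, 3,271 units, €810,063.15):
Base rate for 1242.64.02 is €1.29/unit.
Origin Pelune qualifies under the Ravius–Pelune agreement and 1242.64.02 is covered: preferential rate Free applies instead.
Duty = €810,063.15 × 0% = €0.00.
Line 3 (5654.25.47, Karova, 1,832 kg, €444,956.16):
Base rate for 5654.25.47 is €6.16/kg.
5654.25.47 has an FTA preferential rate, but origin Karova is not Pelune; base rate stands.
The additional-duty order on 5654.25.47 targets Vineth, not Karova; it does not apply.
Duty = 1,832 × €6.16 = €11,285.12.
Total = €12,152.15 + €0.00 + €11,285.12 = €23,437.27.

€23,437.27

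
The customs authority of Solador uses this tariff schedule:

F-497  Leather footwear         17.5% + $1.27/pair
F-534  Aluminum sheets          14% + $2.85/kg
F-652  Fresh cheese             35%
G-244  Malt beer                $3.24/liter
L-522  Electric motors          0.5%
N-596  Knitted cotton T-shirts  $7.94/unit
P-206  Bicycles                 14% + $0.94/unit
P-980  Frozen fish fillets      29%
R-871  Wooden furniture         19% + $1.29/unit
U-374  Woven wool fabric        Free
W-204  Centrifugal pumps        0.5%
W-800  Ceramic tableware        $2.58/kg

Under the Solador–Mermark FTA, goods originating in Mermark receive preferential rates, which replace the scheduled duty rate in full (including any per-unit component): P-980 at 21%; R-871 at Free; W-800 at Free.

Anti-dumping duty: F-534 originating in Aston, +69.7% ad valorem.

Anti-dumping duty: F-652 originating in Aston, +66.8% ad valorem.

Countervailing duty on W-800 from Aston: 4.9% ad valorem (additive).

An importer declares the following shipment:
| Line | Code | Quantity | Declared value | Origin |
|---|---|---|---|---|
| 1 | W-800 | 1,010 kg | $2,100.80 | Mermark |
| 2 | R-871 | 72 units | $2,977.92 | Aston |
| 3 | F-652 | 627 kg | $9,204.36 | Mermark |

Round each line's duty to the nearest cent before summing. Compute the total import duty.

Line 1 (W-800, Mermark, 1,010 kg, $2,100.80):
Base rate for W-800 is $2.58/kg.
Origin Mermark qualifies under the Solador–Mermark agreement and W-800 is covered: preferential rate Free applies instead.
The additional-duty order on W-800 targets Aston, not Mermark; it does not apply.
Duty = $2,100.80 × 0% = $0.00.
Line 2 (R-871, Aston, 72 units, $2,977.92):
Base rate for R-871 is 19% + $1.29/unit.
R-871 has an FTA preferential rate, but origin Aston is not Mermark; base rate stands.
Duty = $2,977.92 × 19% + 72 × $1.29 = $658.68.
Line 3 (F-652, Mermark, 627 kg, $9,204.36):
Base rate for F-652 is 35%.
Origin Mermark is the FTA partner but F-652 is not on the preference list; base rate stands.
The additional-duty order on F-652 targets Aston, not Mermark; it does not apply.
Duty = $9,204.36 × 35% = $3,221.53.
Total = $0.00 + $658.68 + $3,221.53 = $3,880.21.

$3,880.21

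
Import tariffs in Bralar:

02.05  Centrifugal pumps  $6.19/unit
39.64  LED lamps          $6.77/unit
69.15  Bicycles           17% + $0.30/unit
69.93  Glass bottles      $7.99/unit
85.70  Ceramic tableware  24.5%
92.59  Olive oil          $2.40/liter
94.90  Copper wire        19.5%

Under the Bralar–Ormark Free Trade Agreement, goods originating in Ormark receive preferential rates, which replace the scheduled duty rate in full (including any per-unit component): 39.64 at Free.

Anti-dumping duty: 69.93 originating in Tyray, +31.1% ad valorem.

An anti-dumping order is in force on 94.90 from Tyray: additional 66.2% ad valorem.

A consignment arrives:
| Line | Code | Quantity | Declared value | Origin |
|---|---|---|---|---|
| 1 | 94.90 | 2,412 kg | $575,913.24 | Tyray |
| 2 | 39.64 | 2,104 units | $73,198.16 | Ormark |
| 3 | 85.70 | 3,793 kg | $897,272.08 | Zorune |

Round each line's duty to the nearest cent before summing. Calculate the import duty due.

Line 1 (94.90, Tyray, 2,412 kg, $575,913.24):
Base rate for 94.90 is 19.5%.
Additional duty on 94.90 from Tyray: +66.2%. Applied ad valorem rate: 19.5% + 66.2% = 85.7%.
Duty = $575,913.24 × 85.7% = $493,557.65.
Line 2 (39.64, Ormark, 2,104 units, $73,198.16):
Base rate for 39.64 is $6.77/unit.
Origin Ormark qualifies under the Bralar–Ormark agreement and 39.64 is covered: preferential rate Free applies instead.
Duty = $73,198.16 × 0% = $0.00.
Line 3 (85.70, Zorune, 3,793 kg, $897,272.08):
Base rate for 85.70 is 24.5%.
Duty = $897,272.08 × 24.5% = $219,831.66.
Total = $493,557.65 + $0.00 + $219,831.66 = $713,389.31.

$713,389.31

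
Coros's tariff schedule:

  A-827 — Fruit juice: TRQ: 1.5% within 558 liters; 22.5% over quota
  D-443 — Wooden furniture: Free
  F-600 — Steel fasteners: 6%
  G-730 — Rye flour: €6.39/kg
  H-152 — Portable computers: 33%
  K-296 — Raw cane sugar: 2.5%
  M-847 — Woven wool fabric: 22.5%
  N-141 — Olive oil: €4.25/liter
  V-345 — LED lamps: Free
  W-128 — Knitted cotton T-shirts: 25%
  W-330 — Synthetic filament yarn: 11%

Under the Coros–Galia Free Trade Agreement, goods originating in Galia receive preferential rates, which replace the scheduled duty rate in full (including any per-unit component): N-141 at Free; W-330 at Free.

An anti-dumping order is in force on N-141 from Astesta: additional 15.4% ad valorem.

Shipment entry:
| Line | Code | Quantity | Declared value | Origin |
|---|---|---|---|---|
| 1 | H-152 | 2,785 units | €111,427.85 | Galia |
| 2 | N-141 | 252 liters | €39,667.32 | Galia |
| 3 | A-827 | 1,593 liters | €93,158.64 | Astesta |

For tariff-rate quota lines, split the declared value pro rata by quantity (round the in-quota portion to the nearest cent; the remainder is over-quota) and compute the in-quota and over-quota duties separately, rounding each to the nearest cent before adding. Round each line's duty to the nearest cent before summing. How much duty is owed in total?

€50,879.20

Line 1 (H-152, Galia, 2,785 units, €111,427.85):
Base rate for H-152 is 33%.
Origin Galia is the FTA partner but H-152 is not on the preference list; base rate stands.
Duty = €111,427.85 × 33% = €36,771.19.
Line 2 (N-141, Galia, 252 liters, €39,667.32):
Base rate for N-141 is €4.25/liter.
Origin Galia qualifies under the Coros–Galia agreement and N-141 is covered: preferential rate Free applies instead.
The additional-duty order on N-141 targets Astesta, not Galia; it does not apply.
Duty = €39,667.32 × 0% = €0.00.
Line 3 (A-827, Astesta, 1,593 liters, €93,158.64):
Code A-827 is under a tariff-rate quota (threshold 558 liters). In-quota: 558 liters at 1.5%; over-quota: 1,035 liters at 22.5%.
Pro-rata value split: in-quota = €93,158.64 × 558/1,593 = €32,631.84; over-quota = €93,158.64 − €32,631.84 = €60,526.80.
In-quota duty = €32,631.84 × 1.5% = €489.48. Over-quota duty = €60,526.80 × 22.5% = €13,618.53.
Line duty = €489.48 + €13,618.53 = €14,108.01.
Total = €36,771.19 + €0.00 + €14,108.01 = €50,879.20.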